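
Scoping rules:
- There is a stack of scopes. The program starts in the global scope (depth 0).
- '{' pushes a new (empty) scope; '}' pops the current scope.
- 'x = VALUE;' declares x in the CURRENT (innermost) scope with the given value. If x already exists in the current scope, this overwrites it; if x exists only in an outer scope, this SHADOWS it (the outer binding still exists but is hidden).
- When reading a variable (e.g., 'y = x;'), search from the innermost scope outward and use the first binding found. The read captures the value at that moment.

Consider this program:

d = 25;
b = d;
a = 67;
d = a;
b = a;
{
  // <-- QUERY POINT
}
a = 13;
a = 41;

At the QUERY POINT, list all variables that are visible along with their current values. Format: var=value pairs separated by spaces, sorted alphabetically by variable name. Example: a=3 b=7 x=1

Answer: a=67 b=67 d=67

Derivation:
Step 1: declare d=25 at depth 0
Step 2: declare b=(read d)=25 at depth 0
Step 3: declare a=67 at depth 0
Step 4: declare d=(read a)=67 at depth 0
Step 5: declare b=(read a)=67 at depth 0
Step 6: enter scope (depth=1)
Visible at query point: a=67 b=67 d=67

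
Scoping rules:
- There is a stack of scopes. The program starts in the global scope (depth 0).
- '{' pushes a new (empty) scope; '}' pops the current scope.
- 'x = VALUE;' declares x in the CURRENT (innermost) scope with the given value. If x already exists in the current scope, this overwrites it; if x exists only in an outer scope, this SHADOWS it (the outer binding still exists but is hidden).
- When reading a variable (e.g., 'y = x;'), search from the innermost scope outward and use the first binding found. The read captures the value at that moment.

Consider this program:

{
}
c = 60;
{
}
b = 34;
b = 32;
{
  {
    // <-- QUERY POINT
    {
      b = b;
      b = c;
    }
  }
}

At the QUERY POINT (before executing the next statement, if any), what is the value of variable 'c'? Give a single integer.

Step 1: enter scope (depth=1)
Step 2: exit scope (depth=0)
Step 3: declare c=60 at depth 0
Step 4: enter scope (depth=1)
Step 5: exit scope (depth=0)
Step 6: declare b=34 at depth 0
Step 7: declare b=32 at depth 0
Step 8: enter scope (depth=1)
Step 9: enter scope (depth=2)
Visible at query point: b=32 c=60

Answer: 60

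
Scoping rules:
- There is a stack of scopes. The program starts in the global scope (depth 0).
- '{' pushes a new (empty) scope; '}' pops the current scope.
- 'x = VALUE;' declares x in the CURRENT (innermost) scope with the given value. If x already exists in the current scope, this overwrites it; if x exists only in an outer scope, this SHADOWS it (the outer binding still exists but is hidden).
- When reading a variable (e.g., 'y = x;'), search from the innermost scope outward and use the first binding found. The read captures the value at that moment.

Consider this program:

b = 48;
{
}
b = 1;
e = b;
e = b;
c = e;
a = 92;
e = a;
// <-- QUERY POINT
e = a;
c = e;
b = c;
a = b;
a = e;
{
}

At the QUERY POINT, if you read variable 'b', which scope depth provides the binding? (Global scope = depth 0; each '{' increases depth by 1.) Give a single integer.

Answer: 0

Derivation:
Step 1: declare b=48 at depth 0
Step 2: enter scope (depth=1)
Step 3: exit scope (depth=0)
Step 4: declare b=1 at depth 0
Step 5: declare e=(read b)=1 at depth 0
Step 6: declare e=(read b)=1 at depth 0
Step 7: declare c=(read e)=1 at depth 0
Step 8: declare a=92 at depth 0
Step 9: declare e=(read a)=92 at depth 0
Visible at query point: a=92 b=1 c=1 e=92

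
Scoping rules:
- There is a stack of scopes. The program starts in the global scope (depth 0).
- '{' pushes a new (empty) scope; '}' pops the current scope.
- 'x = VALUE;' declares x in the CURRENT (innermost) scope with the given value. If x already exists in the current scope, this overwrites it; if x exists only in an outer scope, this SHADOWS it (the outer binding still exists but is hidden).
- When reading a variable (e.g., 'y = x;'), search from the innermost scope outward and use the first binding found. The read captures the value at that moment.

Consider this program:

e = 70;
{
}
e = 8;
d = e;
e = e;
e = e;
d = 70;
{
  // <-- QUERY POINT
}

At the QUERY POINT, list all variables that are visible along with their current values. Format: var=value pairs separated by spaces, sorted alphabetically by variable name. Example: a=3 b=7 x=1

Step 1: declare e=70 at depth 0
Step 2: enter scope (depth=1)
Step 3: exit scope (depth=0)
Step 4: declare e=8 at depth 0
Step 5: declare d=(read e)=8 at depth 0
Step 6: declare e=(read e)=8 at depth 0
Step 7: declare e=(read e)=8 at depth 0
Step 8: declare d=70 at depth 0
Step 9: enter scope (depth=1)
Visible at query point: d=70 e=8

Answer: d=70 e=8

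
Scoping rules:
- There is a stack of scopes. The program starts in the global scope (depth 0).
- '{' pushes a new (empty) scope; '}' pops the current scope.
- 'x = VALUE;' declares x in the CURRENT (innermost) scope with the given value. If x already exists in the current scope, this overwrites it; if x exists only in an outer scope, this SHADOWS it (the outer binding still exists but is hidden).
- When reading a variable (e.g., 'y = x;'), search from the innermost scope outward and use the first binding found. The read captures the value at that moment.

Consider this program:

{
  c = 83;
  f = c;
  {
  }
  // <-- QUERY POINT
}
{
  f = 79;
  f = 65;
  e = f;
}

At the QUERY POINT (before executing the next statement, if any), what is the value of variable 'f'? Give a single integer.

Step 1: enter scope (depth=1)
Step 2: declare c=83 at depth 1
Step 3: declare f=(read c)=83 at depth 1
Step 4: enter scope (depth=2)
Step 5: exit scope (depth=1)
Visible at query point: c=83 f=83

Answer: 83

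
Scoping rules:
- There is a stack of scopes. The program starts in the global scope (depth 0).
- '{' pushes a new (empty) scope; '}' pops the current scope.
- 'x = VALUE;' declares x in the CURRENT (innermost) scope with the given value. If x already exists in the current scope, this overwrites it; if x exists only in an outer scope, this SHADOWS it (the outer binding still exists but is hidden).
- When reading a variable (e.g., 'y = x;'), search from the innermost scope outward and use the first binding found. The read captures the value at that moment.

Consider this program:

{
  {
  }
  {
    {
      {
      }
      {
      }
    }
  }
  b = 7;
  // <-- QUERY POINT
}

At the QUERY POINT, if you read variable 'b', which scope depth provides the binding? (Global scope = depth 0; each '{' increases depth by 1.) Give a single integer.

Step 1: enter scope (depth=1)
Step 2: enter scope (depth=2)
Step 3: exit scope (depth=1)
Step 4: enter scope (depth=2)
Step 5: enter scope (depth=3)
Step 6: enter scope (depth=4)
Step 7: exit scope (depth=3)
Step 8: enter scope (depth=4)
Step 9: exit scope (depth=3)
Step 10: exit scope (depth=2)
Step 11: exit scope (depth=1)
Step 12: declare b=7 at depth 1
Visible at query point: b=7

Answer: 1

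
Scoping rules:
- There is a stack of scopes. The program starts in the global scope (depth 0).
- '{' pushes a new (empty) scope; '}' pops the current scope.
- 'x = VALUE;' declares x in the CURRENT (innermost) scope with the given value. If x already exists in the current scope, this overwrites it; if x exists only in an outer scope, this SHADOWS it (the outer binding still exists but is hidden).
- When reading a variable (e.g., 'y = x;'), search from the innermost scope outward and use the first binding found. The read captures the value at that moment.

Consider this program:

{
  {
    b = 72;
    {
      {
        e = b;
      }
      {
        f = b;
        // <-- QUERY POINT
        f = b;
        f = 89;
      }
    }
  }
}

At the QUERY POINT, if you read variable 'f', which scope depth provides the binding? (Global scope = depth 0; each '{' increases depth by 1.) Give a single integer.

Answer: 4

Derivation:
Step 1: enter scope (depth=1)
Step 2: enter scope (depth=2)
Step 3: declare b=72 at depth 2
Step 4: enter scope (depth=3)
Step 5: enter scope (depth=4)
Step 6: declare e=(read b)=72 at depth 4
Step 7: exit scope (depth=3)
Step 8: enter scope (depth=4)
Step 9: declare f=(read b)=72 at depth 4
Visible at query point: b=72 f=72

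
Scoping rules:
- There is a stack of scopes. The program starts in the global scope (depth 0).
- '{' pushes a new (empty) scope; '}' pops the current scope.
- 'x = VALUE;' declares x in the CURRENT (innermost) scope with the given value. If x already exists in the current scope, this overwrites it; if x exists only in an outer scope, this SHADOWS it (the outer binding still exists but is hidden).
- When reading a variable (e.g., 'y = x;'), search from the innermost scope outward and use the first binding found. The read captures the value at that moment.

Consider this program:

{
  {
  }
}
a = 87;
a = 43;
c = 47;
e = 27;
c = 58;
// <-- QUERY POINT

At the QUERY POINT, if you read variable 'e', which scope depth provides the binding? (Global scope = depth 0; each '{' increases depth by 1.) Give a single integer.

Answer: 0

Derivation:
Step 1: enter scope (depth=1)
Step 2: enter scope (depth=2)
Step 3: exit scope (depth=1)
Step 4: exit scope (depth=0)
Step 5: declare a=87 at depth 0
Step 6: declare a=43 at depth 0
Step 7: declare c=47 at depth 0
Step 8: declare e=27 at depth 0
Step 9: declare c=58 at depth 0
Visible at query point: a=43 c=58 e=27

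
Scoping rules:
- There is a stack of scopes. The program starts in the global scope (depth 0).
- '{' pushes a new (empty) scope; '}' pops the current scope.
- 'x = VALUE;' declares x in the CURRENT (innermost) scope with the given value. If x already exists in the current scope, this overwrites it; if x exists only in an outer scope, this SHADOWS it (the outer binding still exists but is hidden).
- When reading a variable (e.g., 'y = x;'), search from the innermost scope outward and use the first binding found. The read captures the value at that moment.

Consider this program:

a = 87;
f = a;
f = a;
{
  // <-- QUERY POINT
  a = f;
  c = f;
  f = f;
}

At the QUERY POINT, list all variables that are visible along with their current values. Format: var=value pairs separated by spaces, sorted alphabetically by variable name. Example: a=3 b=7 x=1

Step 1: declare a=87 at depth 0
Step 2: declare f=(read a)=87 at depth 0
Step 3: declare f=(read a)=87 at depth 0
Step 4: enter scope (depth=1)
Visible at query point: a=87 f=87

Answer: a=87 f=87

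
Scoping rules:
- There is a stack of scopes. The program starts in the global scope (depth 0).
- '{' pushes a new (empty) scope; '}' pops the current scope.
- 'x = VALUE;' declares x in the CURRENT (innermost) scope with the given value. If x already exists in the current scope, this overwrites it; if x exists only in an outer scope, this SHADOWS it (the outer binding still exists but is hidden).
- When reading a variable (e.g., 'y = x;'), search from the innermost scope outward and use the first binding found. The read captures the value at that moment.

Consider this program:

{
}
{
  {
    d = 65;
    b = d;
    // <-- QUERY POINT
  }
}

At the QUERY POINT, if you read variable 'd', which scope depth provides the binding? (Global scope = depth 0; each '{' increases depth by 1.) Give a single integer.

Step 1: enter scope (depth=1)
Step 2: exit scope (depth=0)
Step 3: enter scope (depth=1)
Step 4: enter scope (depth=2)
Step 5: declare d=65 at depth 2
Step 6: declare b=(read d)=65 at depth 2
Visible at query point: b=65 d=65

Answer: 2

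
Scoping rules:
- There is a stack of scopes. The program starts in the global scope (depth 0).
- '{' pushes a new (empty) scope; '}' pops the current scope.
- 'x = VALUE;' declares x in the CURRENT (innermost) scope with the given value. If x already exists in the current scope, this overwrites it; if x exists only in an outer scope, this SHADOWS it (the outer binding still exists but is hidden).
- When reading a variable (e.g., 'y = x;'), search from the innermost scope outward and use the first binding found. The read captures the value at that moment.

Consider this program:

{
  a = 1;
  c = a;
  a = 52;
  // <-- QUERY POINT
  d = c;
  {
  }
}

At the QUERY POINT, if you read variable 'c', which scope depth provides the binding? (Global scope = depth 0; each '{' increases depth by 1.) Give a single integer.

Answer: 1

Derivation:
Step 1: enter scope (depth=1)
Step 2: declare a=1 at depth 1
Step 3: declare c=(read a)=1 at depth 1
Step 4: declare a=52 at depth 1
Visible at query point: a=52 c=1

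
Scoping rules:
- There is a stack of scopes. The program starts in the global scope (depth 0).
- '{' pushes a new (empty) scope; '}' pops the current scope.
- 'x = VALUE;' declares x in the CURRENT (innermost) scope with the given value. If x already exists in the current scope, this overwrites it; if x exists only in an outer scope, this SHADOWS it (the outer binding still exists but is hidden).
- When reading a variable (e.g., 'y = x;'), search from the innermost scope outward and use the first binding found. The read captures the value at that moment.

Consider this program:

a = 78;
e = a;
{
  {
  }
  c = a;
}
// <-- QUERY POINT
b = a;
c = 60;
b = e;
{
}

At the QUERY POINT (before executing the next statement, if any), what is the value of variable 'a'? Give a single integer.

Step 1: declare a=78 at depth 0
Step 2: declare e=(read a)=78 at depth 0
Step 3: enter scope (depth=1)
Step 4: enter scope (depth=2)
Step 5: exit scope (depth=1)
Step 6: declare c=(read a)=78 at depth 1
Step 7: exit scope (depth=0)
Visible at query point: a=78 e=78

Answer: 78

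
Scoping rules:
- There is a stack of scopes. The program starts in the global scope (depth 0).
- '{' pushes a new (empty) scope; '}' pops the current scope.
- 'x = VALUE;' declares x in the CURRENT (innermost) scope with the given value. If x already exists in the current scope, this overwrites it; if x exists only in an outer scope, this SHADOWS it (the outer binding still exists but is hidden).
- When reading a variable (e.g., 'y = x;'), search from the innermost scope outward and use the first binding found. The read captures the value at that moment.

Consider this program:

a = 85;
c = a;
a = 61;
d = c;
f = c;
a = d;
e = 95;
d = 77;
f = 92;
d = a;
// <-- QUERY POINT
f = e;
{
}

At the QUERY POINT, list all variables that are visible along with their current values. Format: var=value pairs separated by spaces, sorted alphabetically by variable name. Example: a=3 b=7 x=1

Answer: a=85 c=85 d=85 e=95 f=92

Derivation:
Step 1: declare a=85 at depth 0
Step 2: declare c=(read a)=85 at depth 0
Step 3: declare a=61 at depth 0
Step 4: declare d=(read c)=85 at depth 0
Step 5: declare f=(read c)=85 at depth 0
Step 6: declare a=(read d)=85 at depth 0
Step 7: declare e=95 at depth 0
Step 8: declare d=77 at depth 0
Step 9: declare f=92 at depth 0
Step 10: declare d=(read a)=85 at depth 0
Visible at query point: a=85 c=85 d=85 e=95 f=92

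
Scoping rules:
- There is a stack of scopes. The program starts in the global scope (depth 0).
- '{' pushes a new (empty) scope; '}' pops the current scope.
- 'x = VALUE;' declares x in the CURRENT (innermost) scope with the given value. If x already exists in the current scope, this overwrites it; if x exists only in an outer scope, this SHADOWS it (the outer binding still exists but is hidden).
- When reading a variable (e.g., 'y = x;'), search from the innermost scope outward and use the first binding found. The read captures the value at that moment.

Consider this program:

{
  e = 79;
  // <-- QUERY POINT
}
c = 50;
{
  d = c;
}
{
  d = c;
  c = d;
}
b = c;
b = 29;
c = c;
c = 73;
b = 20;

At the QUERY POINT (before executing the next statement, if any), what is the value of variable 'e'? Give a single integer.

Step 1: enter scope (depth=1)
Step 2: declare e=79 at depth 1
Visible at query point: e=79

Answer: 79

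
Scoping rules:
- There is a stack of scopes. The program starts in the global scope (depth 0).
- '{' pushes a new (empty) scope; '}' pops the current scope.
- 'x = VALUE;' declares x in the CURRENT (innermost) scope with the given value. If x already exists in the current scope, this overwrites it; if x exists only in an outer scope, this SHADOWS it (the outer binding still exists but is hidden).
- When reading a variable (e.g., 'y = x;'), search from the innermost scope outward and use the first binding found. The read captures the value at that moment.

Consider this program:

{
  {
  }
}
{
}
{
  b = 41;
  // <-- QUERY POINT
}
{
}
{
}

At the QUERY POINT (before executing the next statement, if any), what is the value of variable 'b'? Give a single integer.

Step 1: enter scope (depth=1)
Step 2: enter scope (depth=2)
Step 3: exit scope (depth=1)
Step 4: exit scope (depth=0)
Step 5: enter scope (depth=1)
Step 6: exit scope (depth=0)
Step 7: enter scope (depth=1)
Step 8: declare b=41 at depth 1
Visible at query point: b=41

Answer: 41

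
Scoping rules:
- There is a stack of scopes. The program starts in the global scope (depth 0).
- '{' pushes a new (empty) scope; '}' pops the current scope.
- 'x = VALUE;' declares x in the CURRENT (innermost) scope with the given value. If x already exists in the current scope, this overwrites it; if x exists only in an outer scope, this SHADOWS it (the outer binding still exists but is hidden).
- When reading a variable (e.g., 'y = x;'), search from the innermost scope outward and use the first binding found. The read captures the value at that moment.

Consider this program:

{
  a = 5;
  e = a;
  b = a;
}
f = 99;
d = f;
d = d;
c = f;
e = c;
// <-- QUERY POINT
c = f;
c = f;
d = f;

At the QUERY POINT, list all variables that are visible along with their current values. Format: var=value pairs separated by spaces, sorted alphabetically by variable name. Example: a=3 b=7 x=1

Answer: c=99 d=99 e=99 f=99

Derivation:
Step 1: enter scope (depth=1)
Step 2: declare a=5 at depth 1
Step 3: declare e=(read a)=5 at depth 1
Step 4: declare b=(read a)=5 at depth 1
Step 5: exit scope (depth=0)
Step 6: declare f=99 at depth 0
Step 7: declare d=(read f)=99 at depth 0
Step 8: declare d=(read d)=99 at depth 0
Step 9: declare c=(read f)=99 at depth 0
Step 10: declare e=(read c)=99 at depth 0
Visible at query point: c=99 d=99 e=99 f=99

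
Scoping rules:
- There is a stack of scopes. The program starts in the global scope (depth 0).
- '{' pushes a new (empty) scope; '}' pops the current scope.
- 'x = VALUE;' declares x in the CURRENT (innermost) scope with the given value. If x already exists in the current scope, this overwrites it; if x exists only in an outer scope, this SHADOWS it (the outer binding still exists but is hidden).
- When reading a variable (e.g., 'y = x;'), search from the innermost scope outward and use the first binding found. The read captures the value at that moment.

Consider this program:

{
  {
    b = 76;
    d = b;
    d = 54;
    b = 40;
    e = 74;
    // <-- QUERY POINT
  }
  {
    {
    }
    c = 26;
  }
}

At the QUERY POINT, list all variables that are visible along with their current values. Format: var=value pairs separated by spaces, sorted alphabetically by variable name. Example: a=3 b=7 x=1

Answer: b=40 d=54 e=74

Derivation:
Step 1: enter scope (depth=1)
Step 2: enter scope (depth=2)
Step 3: declare b=76 at depth 2
Step 4: declare d=(read b)=76 at depth 2
Step 5: declare d=54 at depth 2
Step 6: declare b=40 at depth 2
Step 7: declare e=74 at depth 2
Visible at query point: b=40 d=54 e=74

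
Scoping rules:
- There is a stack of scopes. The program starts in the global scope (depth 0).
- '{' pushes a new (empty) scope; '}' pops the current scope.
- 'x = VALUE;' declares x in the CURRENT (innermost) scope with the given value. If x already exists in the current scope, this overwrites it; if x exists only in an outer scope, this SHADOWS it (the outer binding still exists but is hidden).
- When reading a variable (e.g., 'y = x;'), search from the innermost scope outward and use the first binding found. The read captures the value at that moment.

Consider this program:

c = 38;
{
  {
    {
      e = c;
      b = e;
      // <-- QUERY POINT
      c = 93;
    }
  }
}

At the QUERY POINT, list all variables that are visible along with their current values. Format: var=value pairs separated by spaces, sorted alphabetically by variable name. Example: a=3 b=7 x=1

Step 1: declare c=38 at depth 0
Step 2: enter scope (depth=1)
Step 3: enter scope (depth=2)
Step 4: enter scope (depth=3)
Step 5: declare e=(read c)=38 at depth 3
Step 6: declare b=(read e)=38 at depth 3
Visible at query point: b=38 c=38 e=38

Answer: b=38 c=38 e=38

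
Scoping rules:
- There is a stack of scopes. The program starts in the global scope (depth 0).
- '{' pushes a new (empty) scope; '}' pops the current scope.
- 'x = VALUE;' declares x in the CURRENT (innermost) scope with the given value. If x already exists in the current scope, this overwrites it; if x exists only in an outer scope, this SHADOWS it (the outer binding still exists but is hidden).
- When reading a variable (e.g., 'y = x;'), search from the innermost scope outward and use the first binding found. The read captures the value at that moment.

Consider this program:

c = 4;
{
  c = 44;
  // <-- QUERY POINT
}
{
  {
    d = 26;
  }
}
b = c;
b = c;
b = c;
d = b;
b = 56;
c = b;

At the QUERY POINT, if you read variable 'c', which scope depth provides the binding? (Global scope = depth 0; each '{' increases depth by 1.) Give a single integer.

Answer: 1

Derivation:
Step 1: declare c=4 at depth 0
Step 2: enter scope (depth=1)
Step 3: declare c=44 at depth 1
Visible at query point: c=44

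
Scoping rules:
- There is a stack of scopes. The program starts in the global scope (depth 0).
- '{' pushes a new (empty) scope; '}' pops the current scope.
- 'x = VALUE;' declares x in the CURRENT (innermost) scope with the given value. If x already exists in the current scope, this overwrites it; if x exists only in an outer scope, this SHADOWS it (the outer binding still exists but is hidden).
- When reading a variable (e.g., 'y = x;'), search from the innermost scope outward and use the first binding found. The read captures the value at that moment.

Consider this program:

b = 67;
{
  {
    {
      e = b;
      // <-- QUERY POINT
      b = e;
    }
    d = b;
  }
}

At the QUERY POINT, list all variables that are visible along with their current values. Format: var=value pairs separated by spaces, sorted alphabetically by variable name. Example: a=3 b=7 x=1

Answer: b=67 e=67

Derivation:
Step 1: declare b=67 at depth 0
Step 2: enter scope (depth=1)
Step 3: enter scope (depth=2)
Step 4: enter scope (depth=3)
Step 5: declare e=(read b)=67 at depth 3
Visible at query point: b=67 e=67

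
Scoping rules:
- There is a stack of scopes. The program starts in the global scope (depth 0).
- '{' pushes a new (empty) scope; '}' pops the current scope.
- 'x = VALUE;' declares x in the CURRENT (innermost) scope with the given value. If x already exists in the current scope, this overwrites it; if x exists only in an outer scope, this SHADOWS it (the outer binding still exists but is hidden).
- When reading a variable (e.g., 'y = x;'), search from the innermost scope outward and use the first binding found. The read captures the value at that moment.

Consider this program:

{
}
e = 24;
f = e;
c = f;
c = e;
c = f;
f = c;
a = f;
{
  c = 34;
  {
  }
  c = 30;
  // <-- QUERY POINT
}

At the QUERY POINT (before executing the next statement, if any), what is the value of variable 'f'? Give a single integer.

Step 1: enter scope (depth=1)
Step 2: exit scope (depth=0)
Step 3: declare e=24 at depth 0
Step 4: declare f=(read e)=24 at depth 0
Step 5: declare c=(read f)=24 at depth 0
Step 6: declare c=(read e)=24 at depth 0
Step 7: declare c=(read f)=24 at depth 0
Step 8: declare f=(read c)=24 at depth 0
Step 9: declare a=(read f)=24 at depth 0
Step 10: enter scope (depth=1)
Step 11: declare c=34 at depth 1
Step 12: enter scope (depth=2)
Step 13: exit scope (depth=1)
Step 14: declare c=30 at depth 1
Visible at query point: a=24 c=30 e=24 f=24

Answer: 24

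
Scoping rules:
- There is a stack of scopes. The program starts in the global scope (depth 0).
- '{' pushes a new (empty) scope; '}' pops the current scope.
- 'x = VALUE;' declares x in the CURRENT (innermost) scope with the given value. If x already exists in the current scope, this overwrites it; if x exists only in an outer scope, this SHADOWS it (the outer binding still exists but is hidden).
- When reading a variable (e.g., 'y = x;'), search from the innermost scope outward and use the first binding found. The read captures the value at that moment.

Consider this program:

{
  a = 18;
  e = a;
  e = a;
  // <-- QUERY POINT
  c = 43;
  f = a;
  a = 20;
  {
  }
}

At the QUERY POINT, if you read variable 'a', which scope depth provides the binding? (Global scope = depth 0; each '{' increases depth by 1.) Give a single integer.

Answer: 1

Derivation:
Step 1: enter scope (depth=1)
Step 2: declare a=18 at depth 1
Step 3: declare e=(read a)=18 at depth 1
Step 4: declare e=(read a)=18 at depth 1
Visible at query point: a=18 e=18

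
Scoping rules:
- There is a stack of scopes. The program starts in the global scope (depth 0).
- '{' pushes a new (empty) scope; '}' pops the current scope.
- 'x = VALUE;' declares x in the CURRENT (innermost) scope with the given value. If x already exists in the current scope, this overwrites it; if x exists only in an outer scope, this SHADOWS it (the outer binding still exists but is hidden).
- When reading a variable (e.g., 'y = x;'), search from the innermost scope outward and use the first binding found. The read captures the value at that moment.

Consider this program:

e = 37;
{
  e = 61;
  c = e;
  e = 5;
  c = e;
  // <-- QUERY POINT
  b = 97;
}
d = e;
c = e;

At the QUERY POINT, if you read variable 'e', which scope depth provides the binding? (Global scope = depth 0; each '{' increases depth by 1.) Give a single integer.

Step 1: declare e=37 at depth 0
Step 2: enter scope (depth=1)
Step 3: declare e=61 at depth 1
Step 4: declare c=(read e)=61 at depth 1
Step 5: declare e=5 at depth 1
Step 6: declare c=(read e)=5 at depth 1
Visible at query point: c=5 e=5

Answer: 1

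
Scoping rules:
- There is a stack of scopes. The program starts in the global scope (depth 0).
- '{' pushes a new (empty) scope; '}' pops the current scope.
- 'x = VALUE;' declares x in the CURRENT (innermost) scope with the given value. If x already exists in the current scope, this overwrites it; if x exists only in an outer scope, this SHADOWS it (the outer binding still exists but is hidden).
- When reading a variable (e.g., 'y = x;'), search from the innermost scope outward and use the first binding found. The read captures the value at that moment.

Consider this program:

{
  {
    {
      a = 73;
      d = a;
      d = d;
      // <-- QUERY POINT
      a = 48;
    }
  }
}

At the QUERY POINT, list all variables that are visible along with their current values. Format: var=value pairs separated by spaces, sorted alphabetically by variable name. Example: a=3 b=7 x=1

Answer: a=73 d=73

Derivation:
Step 1: enter scope (depth=1)
Step 2: enter scope (depth=2)
Step 3: enter scope (depth=3)
Step 4: declare a=73 at depth 3
Step 5: declare d=(read a)=73 at depth 3
Step 6: declare d=(read d)=73 at depth 3
Visible at query point: a=73 d=73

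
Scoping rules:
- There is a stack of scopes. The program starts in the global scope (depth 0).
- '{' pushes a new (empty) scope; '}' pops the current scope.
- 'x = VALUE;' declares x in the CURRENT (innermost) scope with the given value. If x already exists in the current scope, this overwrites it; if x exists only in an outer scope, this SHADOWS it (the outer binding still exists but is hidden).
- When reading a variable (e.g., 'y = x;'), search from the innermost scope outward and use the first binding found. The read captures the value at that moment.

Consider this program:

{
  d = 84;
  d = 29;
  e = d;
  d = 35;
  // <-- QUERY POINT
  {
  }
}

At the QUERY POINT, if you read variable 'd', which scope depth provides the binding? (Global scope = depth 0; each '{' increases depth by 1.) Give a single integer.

Answer: 1

Derivation:
Step 1: enter scope (depth=1)
Step 2: declare d=84 at depth 1
Step 3: declare d=29 at depth 1
Step 4: declare e=(read d)=29 at depth 1
Step 5: declare d=35 at depth 1
Visible at query point: d=35 e=29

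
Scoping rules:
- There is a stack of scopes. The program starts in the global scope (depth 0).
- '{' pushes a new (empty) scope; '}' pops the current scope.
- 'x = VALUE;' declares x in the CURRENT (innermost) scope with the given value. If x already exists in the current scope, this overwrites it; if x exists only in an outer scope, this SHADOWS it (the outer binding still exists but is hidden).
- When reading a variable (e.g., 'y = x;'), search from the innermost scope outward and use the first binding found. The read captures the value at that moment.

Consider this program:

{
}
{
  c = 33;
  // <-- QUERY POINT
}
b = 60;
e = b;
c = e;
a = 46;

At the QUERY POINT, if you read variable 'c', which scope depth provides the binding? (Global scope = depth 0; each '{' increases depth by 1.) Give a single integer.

Step 1: enter scope (depth=1)
Step 2: exit scope (depth=0)
Step 3: enter scope (depth=1)
Step 4: declare c=33 at depth 1
Visible at query point: c=33

Answer: 1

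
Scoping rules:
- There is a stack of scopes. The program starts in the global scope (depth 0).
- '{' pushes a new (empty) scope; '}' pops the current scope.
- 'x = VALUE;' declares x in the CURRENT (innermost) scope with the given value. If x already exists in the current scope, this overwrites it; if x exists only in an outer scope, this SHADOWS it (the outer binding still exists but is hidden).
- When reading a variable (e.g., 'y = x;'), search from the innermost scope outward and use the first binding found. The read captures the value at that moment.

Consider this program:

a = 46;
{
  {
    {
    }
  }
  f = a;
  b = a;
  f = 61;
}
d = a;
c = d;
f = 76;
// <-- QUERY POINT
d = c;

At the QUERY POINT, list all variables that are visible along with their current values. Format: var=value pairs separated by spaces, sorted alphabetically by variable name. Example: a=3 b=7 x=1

Step 1: declare a=46 at depth 0
Step 2: enter scope (depth=1)
Step 3: enter scope (depth=2)
Step 4: enter scope (depth=3)
Step 5: exit scope (depth=2)
Step 6: exit scope (depth=1)
Step 7: declare f=(read a)=46 at depth 1
Step 8: declare b=(read a)=46 at depth 1
Step 9: declare f=61 at depth 1
Step 10: exit scope (depth=0)
Step 11: declare d=(read a)=46 at depth 0
Step 12: declare c=(read d)=46 at depth 0
Step 13: declare f=76 at depth 0
Visible at query point: a=46 c=46 d=46 f=76

Answer: a=46 c=46 d=46 f=76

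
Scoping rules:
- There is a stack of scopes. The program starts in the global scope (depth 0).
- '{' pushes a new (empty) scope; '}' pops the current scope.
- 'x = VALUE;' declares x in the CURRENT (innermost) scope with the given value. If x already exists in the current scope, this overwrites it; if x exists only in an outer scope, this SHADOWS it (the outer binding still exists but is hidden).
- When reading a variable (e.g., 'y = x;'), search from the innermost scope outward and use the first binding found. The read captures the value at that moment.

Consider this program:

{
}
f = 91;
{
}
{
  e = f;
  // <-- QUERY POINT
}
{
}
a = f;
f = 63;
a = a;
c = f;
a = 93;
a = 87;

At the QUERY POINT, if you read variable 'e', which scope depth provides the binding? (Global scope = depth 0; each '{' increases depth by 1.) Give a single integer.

Step 1: enter scope (depth=1)
Step 2: exit scope (depth=0)
Step 3: declare f=91 at depth 0
Step 4: enter scope (depth=1)
Step 5: exit scope (depth=0)
Step 6: enter scope (depth=1)
Step 7: declare e=(read f)=91 at depth 1
Visible at query point: e=91 f=91

Answer: 1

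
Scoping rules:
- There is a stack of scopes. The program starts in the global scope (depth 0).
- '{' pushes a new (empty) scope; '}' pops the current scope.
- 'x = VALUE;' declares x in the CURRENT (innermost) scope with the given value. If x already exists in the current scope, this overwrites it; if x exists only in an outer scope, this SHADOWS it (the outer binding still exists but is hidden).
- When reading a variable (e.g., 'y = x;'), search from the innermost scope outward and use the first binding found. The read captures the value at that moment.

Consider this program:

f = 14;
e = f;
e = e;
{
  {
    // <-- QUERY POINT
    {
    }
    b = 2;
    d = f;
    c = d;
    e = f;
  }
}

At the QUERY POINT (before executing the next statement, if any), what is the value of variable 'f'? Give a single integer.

Step 1: declare f=14 at depth 0
Step 2: declare e=(read f)=14 at depth 0
Step 3: declare e=(read e)=14 at depth 0
Step 4: enter scope (depth=1)
Step 5: enter scope (depth=2)
Visible at query point: e=14 f=14

Answer: 14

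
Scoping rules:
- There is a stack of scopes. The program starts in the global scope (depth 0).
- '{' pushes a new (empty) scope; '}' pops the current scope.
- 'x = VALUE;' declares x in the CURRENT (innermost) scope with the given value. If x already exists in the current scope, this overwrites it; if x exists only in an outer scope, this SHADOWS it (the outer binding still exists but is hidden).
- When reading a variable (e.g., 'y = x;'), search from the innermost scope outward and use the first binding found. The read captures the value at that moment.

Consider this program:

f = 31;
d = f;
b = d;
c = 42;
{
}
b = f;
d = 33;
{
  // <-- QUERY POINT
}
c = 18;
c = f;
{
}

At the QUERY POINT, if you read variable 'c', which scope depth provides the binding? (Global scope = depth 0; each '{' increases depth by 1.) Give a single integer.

Answer: 0

Derivation:
Step 1: declare f=31 at depth 0
Step 2: declare d=(read f)=31 at depth 0
Step 3: declare b=(read d)=31 at depth 0
Step 4: declare c=42 at depth 0
Step 5: enter scope (depth=1)
Step 6: exit scope (depth=0)
Step 7: declare b=(read f)=31 at depth 0
Step 8: declare d=33 at depth 0
Step 9: enter scope (depth=1)
Visible at query point: b=31 c=42 d=33 f=31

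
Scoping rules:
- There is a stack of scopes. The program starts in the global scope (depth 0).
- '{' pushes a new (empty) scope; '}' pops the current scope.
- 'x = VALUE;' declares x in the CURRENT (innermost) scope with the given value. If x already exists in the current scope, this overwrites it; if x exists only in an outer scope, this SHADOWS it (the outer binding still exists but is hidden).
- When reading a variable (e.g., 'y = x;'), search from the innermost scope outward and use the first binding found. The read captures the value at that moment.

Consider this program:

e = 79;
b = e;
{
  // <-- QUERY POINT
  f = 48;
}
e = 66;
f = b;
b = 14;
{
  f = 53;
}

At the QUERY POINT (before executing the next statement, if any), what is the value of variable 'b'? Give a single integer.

Answer: 79

Derivation:
Step 1: declare e=79 at depth 0
Step 2: declare b=(read e)=79 at depth 0
Step 3: enter scope (depth=1)
Visible at query point: b=79 e=79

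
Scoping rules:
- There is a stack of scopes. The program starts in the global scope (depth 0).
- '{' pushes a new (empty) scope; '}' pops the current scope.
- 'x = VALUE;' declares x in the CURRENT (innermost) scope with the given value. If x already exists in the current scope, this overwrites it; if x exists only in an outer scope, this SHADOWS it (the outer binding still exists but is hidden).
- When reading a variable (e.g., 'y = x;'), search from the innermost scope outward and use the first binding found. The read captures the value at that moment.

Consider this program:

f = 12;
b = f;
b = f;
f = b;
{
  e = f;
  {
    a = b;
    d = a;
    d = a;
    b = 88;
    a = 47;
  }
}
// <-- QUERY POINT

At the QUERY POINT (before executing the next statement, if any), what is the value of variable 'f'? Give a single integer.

Step 1: declare f=12 at depth 0
Step 2: declare b=(read f)=12 at depth 0
Step 3: declare b=(read f)=12 at depth 0
Step 4: declare f=(read b)=12 at depth 0
Step 5: enter scope (depth=1)
Step 6: declare e=(read f)=12 at depth 1
Step 7: enter scope (depth=2)
Step 8: declare a=(read b)=12 at depth 2
Step 9: declare d=(read a)=12 at depth 2
Step 10: declare d=(read a)=12 at depth 2
Step 11: declare b=88 at depth 2
Step 12: declare a=47 at depth 2
Step 13: exit scope (depth=1)
Step 14: exit scope (depth=0)
Visible at query point: b=12 f=12

Answer: 12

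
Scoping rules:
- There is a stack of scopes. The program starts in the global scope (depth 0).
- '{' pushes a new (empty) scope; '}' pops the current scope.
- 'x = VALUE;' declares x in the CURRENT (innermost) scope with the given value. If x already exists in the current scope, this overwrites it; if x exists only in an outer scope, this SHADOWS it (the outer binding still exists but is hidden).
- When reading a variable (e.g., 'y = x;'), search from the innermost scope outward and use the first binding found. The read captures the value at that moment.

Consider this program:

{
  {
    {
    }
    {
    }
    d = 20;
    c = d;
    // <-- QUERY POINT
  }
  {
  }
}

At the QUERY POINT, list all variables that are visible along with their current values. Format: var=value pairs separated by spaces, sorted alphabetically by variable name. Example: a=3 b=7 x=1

Answer: c=20 d=20

Derivation:
Step 1: enter scope (depth=1)
Step 2: enter scope (depth=2)
Step 3: enter scope (depth=3)
Step 4: exit scope (depth=2)
Step 5: enter scope (depth=3)
Step 6: exit scope (depth=2)
Step 7: declare d=20 at depth 2
Step 8: declare c=(read d)=20 at depth 2
Visible at query point: c=20 d=20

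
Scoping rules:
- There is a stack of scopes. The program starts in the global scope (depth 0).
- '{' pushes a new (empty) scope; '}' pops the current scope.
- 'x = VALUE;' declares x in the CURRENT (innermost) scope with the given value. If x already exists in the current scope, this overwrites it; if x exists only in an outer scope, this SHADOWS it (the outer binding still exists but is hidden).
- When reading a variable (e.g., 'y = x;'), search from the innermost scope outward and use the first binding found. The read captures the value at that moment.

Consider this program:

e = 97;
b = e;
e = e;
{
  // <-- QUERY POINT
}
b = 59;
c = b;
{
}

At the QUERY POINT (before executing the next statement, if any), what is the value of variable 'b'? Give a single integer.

Step 1: declare e=97 at depth 0
Step 2: declare b=(read e)=97 at depth 0
Step 3: declare e=(read e)=97 at depth 0
Step 4: enter scope (depth=1)
Visible at query point: b=97 e=97

Answer: 97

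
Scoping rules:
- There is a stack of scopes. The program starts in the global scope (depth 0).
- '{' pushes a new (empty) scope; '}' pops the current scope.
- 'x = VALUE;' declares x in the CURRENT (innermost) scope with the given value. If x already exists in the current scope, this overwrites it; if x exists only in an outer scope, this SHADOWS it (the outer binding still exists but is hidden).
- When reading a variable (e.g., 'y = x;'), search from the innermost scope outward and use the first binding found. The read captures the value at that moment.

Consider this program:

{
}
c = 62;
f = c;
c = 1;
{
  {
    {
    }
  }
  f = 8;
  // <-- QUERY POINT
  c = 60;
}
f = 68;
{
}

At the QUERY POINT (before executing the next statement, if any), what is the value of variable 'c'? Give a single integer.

Answer: 1

Derivation:
Step 1: enter scope (depth=1)
Step 2: exit scope (depth=0)
Step 3: declare c=62 at depth 0
Step 4: declare f=(read c)=62 at depth 0
Step 5: declare c=1 at depth 0
Step 6: enter scope (depth=1)
Step 7: enter scope (depth=2)
Step 8: enter scope (depth=3)
Step 9: exit scope (depth=2)
Step 10: exit scope (depth=1)
Step 11: declare f=8 at depth 1
Visible at query point: c=1 f=8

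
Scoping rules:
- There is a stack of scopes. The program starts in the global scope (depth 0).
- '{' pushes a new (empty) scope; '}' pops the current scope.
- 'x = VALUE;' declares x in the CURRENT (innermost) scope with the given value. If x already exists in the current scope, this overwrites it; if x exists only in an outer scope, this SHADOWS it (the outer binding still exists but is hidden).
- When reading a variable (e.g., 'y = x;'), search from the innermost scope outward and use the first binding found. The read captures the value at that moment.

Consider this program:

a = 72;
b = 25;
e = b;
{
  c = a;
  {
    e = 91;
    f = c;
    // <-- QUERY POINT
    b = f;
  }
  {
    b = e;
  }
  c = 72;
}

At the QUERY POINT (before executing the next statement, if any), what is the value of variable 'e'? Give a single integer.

Step 1: declare a=72 at depth 0
Step 2: declare b=25 at depth 0
Step 3: declare e=(read b)=25 at depth 0
Step 4: enter scope (depth=1)
Step 5: declare c=(read a)=72 at depth 1
Step 6: enter scope (depth=2)
Step 7: declare e=91 at depth 2
Step 8: declare f=(read c)=72 at depth 2
Visible at query point: a=72 b=25 c=72 e=91 f=72

Answer: 91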